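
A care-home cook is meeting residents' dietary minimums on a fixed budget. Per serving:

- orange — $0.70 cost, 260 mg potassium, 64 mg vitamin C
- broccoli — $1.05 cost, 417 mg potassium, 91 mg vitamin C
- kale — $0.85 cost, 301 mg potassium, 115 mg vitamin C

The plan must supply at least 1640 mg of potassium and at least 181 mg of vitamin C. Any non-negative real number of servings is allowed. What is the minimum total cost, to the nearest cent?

$4.13

Compare the cost at each extreme point of the feasible region.
orange only: max(1640/260, 181/64) = 6.308 servings → $4.42.
broccoli only: max(1640/417, 181/91) = 3.933 servings → $4.13.
kale only: max(1640/301, 181/115) = 5.449 servings → $4.63.
orange + broccoli: intersection lies outside the first quadrant.
orange + kale with both targets exact would need a negative amount; discard.
broccoli + kale: intersection lies outside the first quadrant.
So the least-cost plan costs $4.13.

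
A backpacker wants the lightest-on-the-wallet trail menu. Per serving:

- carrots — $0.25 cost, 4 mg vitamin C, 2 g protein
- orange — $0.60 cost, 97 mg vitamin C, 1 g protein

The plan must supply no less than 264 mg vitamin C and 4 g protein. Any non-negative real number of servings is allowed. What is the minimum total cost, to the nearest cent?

$1.78

The cheapest plan sits at a corner of the feasible region — with two constraints it uses at most two foods.
carrots only: max(264/4, 4/2) = 66 servings → $16.50.
orange only: max(264/97, 4/1) = 4 servings → $2.40.
carrots + orange with both tight: 0.6526 servings and 2.695 servings → $1.78.
Cheapest feasible corner: $1.78.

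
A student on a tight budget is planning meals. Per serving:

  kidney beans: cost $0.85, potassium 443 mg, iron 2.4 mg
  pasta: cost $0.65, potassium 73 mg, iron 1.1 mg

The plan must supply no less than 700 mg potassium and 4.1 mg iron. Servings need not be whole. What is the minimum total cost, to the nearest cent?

The cheapest plan sits at a corner of the feasible region — with two constraints it uses at most two foods.
kidney beans only: max(700/443, 4.1/2.4) = 1.708 servings → $1.45.
pasta only: max(700/73, 4.1/1.1) = 9.589 servings → $6.23.
kidney beans + pasta with both tight: 1.508 servings and 0.4367 servings → $1.57.
So the least-cost plan costs $1.45.

$1.45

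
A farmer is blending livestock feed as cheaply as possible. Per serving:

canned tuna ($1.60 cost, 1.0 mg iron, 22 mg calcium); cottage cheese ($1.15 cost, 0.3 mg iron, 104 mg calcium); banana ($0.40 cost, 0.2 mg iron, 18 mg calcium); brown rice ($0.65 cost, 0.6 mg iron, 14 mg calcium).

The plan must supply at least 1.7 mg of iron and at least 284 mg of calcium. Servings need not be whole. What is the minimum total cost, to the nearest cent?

$3.92

Check every corner: each single food scaled to meet both minima, and each pair solved so both constraints bind.
canned tuna only: max(1.7/1.0, 284/22) = 12.91 servings → $20.65.
cottage cheese only: max(1.7/0.3, 284/104) = 5.667 servings → $6.52.
banana only: max(1.7/0.2, 284/18) = 15.78 servings → $6.31.
brown rice only: max(1.7/0.6, 284/14) = 20.29 servings → $13.19.
canned tuna + cottage cheese with both tight: 0.9405 servings and 2.532 servings → $4.42.
canned tuna + banana: the both-tight solution has a negative serving — not a feasible corner.
canned tuna + brown rice: the both-tight solution has a negative serving — not a feasible corner.
cottage cheese + banana with both tight: 1.701 servings and 5.948 servings → $4.34.
cottage cheese + brown rice with both tight: 2.519 servings and 1.574 servings → $3.92.
banana + brown rice: the both-tight solution has a negative serving — not a feasible corner.
The minimum over all feasible corners is $3.92.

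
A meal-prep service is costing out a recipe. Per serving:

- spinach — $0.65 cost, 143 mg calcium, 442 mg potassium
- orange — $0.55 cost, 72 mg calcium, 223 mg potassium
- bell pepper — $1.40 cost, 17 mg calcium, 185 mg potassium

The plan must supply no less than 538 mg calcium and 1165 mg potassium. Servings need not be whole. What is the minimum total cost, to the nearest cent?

$2.45

This is a tiny linear program; its minimum lies at a vertex of the feasible set. List the vertices and price them.
spinach only: max(538/143, 1165/442) = 3.762 servings → $2.45.
orange only: max(538/72, 1165/223) = 7.472 servings → $4.11.
bell pepper only: max(538/17, 1165/185) = 31.65 servings → $44.31.
spinach + orange with both targets exact would need a negative amount; discard.
spinach + bell pepper: the both-tight solution has a negative serving — not a feasible corner.
orange + bell pepper: the both-tight solution has a negative serving — not a feasible corner.
Cheapest feasible corner: $2.45.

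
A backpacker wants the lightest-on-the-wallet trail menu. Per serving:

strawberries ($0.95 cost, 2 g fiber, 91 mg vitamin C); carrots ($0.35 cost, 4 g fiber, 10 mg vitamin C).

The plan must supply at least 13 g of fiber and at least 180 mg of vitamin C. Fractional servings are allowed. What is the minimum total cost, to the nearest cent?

$2.47

A basic optimal solution has at most two foods positive. Try each food alone and each pair with both targets met exactly.
strawberries only: max(13/2, 180/91) = 6.5 servings → $6.17.
carrots only: max(13/4, 180/10) = 18 servings → $6.30.
strawberries + carrots with both tight: 1.715 servings and 2.392 servings → $2.47.
Cheapest feasible corner: $2.47.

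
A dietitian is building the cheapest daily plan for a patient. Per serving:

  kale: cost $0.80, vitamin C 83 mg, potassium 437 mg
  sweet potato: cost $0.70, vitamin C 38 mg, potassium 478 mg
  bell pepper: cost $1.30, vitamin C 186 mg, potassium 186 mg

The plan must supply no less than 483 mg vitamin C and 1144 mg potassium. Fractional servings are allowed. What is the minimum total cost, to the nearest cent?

kale only: max(483/83, 1144/437) = 5.819 servings → $4.66.
sweet potato only: max(483/38, 1144/478) = 12.71 servings → $8.90.
bell pepper only: max(483/186, 1144/186) = 6.151 servings → $8.00.
kale + sweet potato: the both-tight solution has a negative serving — not a feasible corner.
kale + bell pepper with both tight: 1.867 servings and 1.764 servings → $3.79.
sweet potato + bell pepper with both tight: 1.502 servings and 2.29 servings → $4.03.
The minimum over all feasible corners is $3.79.

$3.79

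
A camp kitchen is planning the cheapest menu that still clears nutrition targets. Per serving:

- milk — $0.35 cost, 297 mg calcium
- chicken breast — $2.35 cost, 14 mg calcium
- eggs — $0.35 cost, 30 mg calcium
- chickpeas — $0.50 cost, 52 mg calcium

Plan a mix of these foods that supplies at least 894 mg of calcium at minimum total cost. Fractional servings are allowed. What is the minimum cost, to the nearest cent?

Cost per mg of calcium: milk $0.0012, chickpeas $0.0096, eggs $0.0117, chicken breast $0.1679.
With no serving limits, use only milk: 894 mg / 297 mg = 3.01 servings × $0.35 = $1.05.

$1.05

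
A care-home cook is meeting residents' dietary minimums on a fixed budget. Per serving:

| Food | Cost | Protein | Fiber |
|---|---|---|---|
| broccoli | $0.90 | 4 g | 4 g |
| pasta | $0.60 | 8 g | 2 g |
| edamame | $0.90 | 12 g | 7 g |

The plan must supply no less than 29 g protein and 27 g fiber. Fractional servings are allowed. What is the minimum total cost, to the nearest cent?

$3.47

A basic optimal solution has at most two foods positive. Try each food alone and each pair with both targets met exactly.
broccoli only: max(29/4, 27/4) = 7.25 servings → $6.53.
pasta only: max(29/8, 27/2) = 13.5 servings → $8.10.
edamame only: max(29/12, 27/7) = 3.857 servings → $3.47.
broccoli + pasta with both tight: 6.583 servings and 0.3333 servings → $6.12.
broccoli + edamame with both tight: 6.05 servings and 0.4 servings → $5.80.
pasta + edamame with both targets exact would need a negative amount; discard.
So the least-cost plan costs $3.47.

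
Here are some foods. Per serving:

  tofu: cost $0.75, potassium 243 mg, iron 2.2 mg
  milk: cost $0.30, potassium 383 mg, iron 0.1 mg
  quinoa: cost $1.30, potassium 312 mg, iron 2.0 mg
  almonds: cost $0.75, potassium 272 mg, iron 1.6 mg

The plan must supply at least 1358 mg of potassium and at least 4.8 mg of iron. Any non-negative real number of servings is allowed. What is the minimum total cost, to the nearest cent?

Compare the cost at each extreme point of the feasible region.
tofu only: max(1358/243, 4.8/2.2) = 5.588 servings → $4.19.
milk only: max(1358/383, 4.8/0.1) = 48 servings → $14.40.
quinoa only: max(1358/312, 4.8/2.0) = 4.353 servings → $5.66.
almonds only: max(1358/272, 4.8/1.6) = 4.993 servings → $3.74.
tofu + milk with both tight: 2.081 servings and 2.226 servings → $2.23.
tofu + quinoa with both targets exact would need a negative amount; discard.
tofu + almonds with both targets exact would need a negative amount; discard.
milk + quinoa with both tight: 1.658 servings and 2.317 servings → $3.51.
milk + almonds with both tight: 1.481 servings and 2.907 servings → $2.62.
quinoa + almonds: intersection lies outside the first quadrant.
Cheapest feasible corner: $2.23.

$2.23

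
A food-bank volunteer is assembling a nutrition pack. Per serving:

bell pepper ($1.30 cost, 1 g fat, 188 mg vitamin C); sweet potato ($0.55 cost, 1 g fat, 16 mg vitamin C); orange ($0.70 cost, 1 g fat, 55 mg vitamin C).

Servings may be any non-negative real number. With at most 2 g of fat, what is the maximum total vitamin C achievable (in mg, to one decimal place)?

Vitamin C per g fat: bell pepper 188, orange 55, sweet potato 16.
With no serving limits, spend the whole fat allowance on bell pepper: 2 g / 1 g × 188 mg = 376.0 mg.

376.0 mg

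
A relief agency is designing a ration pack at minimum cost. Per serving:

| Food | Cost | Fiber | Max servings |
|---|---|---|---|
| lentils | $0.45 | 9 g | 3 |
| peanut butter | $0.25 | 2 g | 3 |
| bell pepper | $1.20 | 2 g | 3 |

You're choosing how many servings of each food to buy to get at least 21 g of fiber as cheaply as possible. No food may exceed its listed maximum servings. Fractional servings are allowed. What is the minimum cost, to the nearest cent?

Cost per g of fiber: lentils $0.0500, peanut butter $0.1250, bell pepper $0.6000.
Take 2.333 servings of lentils: +21.0 g fiber for $1.05 (total $1.05, still need 0.0 g).
Filling from the cheapest source first is optimal under one linear minimum: $1.05.

$1.05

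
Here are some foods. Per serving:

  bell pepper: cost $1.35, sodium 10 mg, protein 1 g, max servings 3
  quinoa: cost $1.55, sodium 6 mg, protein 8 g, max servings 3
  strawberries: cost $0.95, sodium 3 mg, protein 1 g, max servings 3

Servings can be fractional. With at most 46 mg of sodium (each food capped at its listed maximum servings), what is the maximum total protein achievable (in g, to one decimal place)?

28.9 g

Protein per mg sodium: quinoa 1.333, strawberries 0.3333, bell pepper 0.1.
Take 3 servings of quinoa: uses 18 mg sodium, +24.0 g protein (running total 24.0 g).
Take 3 servings of strawberries: uses 9 mg sodium, +3.0 g protein (running total 27.0 g).
Take 1.9 servings of bell pepper: uses 19 mg sodium, +1.9 g protein (running total 28.9 g).
Filling greedily by protein-per-mg sodium is optimal for one linear limit, giving 28.9 g.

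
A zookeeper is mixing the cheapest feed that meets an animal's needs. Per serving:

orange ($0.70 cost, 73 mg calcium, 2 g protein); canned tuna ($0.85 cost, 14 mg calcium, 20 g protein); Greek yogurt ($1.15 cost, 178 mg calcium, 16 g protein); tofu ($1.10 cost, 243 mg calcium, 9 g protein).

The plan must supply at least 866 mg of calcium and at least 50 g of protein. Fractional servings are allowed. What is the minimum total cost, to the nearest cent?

$4.58

orange only: max(866/73, 50/2) = 25 servings → $17.50.
canned tuna only: max(866/14, 50/20) = 61.86 servings → $52.58.
Greek yogurt only: max(866/178, 50/16) = 4.865 servings → $5.59.
tofu only: max(866/243, 50/9) = 5.556 servings → $6.11.
orange + canned tuna with both tight: 11.61 servings and 1.339 servings → $9.26.
orange + Greek yogurt with both tight: 6.103 servings and 2.362 servings → $6.99.
orange + tofu with both targets exact would need a negative amount; discard.
canned tuna + Greek yogurt with both targets exact would need a negative amount; discard.
canned tuna + tofu with both tight: 0.9202 servings and 3.511 servings → $4.64.
Greek yogurt + tofu with both tight: 1.906 servings and 2.168 servings → $4.58.
So the least-cost plan costs $4.58.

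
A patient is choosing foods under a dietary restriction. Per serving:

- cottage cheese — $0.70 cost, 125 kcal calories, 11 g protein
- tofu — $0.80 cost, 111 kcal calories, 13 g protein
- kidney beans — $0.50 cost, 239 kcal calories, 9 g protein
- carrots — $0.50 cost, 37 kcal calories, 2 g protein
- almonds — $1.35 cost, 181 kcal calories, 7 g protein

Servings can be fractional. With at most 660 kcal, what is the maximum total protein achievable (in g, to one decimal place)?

77.3 g

Protein per kcal: tofu 0.1171, cottage cheese 0.088, carrots 0.05405, almonds 0.03867, kidney beans 0.03766.
With no serving limits, spend the whole calories allowance on tofu: 660 kcal / 111 kcal × 13 g = 77.3 g.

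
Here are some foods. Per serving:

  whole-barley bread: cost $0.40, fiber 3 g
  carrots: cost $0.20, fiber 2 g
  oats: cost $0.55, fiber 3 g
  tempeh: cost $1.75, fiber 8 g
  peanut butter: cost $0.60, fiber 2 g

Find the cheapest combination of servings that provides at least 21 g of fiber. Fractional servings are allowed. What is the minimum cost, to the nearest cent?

Cost per g of fiber: carrots $0.1000, whole-barley bread $0.1333, oats $0.1833, tempeh $0.2188, peanut butter $0.3000.
With no serving limits, use only carrots: 21 g / 2 g = 10.5 servings × $0.20 = $2.10.

$2.10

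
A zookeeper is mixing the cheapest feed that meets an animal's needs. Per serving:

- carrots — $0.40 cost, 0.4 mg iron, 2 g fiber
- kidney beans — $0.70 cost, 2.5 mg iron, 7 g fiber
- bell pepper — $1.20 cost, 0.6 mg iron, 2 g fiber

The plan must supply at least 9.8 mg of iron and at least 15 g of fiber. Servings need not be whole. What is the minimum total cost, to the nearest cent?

A basic optimal solution has at most two foods positive. Try each food alone and each pair with both targets met exactly.
carrots only: max(9.8/0.4, 15/2) = 24.5 servings → $9.80.
kidney beans only: max(9.8/2.5, 15/7) = 3.92 servings → $2.74.
bell pepper only: max(9.8/0.6, 15/2) = 16.33 servings → $19.60.
carrots + kidney beans with both targets exact would need a negative amount; discard.
carrots + bell pepper with both targets exact would need a negative amount; discard.
kidney beans + bell pepper: the both-tight solution has a negative serving — not a feasible corner.
Cheapest feasible corner: $2.74.

$2.74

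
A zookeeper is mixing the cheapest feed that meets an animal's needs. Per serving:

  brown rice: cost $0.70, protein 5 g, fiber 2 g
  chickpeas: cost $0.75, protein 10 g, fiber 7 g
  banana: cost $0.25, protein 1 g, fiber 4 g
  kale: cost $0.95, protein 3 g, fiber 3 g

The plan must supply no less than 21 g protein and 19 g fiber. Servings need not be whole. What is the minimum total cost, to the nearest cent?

With two linear requirements the optimum uses one or two foods; enumerate the corners.
brown rice only: max(21/5, 19/2) = 9.5 servings → $6.65.
chickpeas only: max(21/10, 19/7) = 2.714 servings → $2.04.
banana only: max(21/1, 19/4) = 21 servings → $5.25.
kale only: max(21/3, 19/3) = 7 servings → $6.65.
brown rice + chickpeas: the both-tight solution has a negative serving — not a feasible corner.
brown rice + banana with both tight: 3.611 servings and 2.944 servings → $3.26.
brown rice + kale with both tight: 0.6667 servings and 5.889 servings → $6.06.
chickpeas + banana with both tight: 1.97 servings and 1.303 servings → $1.80.
chickpeas + kale with both tight: 0.6667 servings and 4.778 servings → $5.04.
banana + kale with both targets exact would need a negative amount; discard.
The minimum over all feasible corners is $1.80.

$1.80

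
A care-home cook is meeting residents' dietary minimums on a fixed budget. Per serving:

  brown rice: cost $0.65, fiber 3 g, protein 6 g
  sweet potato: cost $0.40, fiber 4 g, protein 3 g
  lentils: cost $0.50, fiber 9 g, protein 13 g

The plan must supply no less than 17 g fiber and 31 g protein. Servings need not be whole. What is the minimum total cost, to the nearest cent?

brown rice only: max(17/3, 31/6) = 5.667 servings → $3.68.
sweet potato only: max(17/4, 31/3) = 10.33 servings → $4.13.
lentils only: max(17/9, 31/13) = 2.385 servings → $1.19.
brown rice + sweet potato with both tight: 4.867 servings and 0.6 servings → $3.40.
brown rice + lentils with both tight: 3.867 servings and 0.6 servings → $2.81.
sweet potato + lentils with both targets exact would need a negative amount; discard.
The minimum over all feasible corners is $1.19.

$1.19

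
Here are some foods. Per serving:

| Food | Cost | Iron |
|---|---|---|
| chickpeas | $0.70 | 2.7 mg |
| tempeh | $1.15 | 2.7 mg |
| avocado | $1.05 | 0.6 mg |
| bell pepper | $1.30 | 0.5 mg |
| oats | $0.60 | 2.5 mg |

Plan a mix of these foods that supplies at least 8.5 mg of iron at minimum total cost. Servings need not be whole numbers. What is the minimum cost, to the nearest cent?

Cost per mg of iron: oats $0.2400, chickpeas $0.2593, tempeh $0.4259, avocado $1.7500, bell pepper $2.6000.
With no serving limits, use only oats: 8.5 mg / 2.5 mg = 3.4 servings × $0.60 = $2.04.

$2.04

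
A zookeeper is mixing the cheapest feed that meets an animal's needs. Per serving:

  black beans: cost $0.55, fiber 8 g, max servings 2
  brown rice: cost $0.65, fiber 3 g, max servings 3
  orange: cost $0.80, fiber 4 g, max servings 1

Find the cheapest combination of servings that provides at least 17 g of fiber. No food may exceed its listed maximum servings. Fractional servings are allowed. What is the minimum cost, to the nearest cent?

$1.30

Cost per g of fiber: black beans $0.0688, orange $0.2000, brown rice $0.2167.
Take 2 servings of black beans: +16.0 g fiber for $1.10 (total $1.10, still need 1.0 g).
Take 0.25 servings of orange: +1.0 g fiber for $0.20 (total $1.30, still need 0.0 g).
Greedy by cheapest-per-g is optimal for a single linear constraint, so the minimum cost is $1.30.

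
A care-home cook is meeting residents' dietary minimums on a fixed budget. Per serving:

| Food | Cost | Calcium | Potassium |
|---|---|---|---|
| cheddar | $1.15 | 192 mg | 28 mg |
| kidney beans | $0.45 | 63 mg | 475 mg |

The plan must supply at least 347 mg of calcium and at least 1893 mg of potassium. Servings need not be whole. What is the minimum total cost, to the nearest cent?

For a min-cost LP with two ≥-constraints, a basic feasible solution has at most two positive variables.
cheddar only: max(347/192, 1893/28) = 67.61 servings → $77.75.
kidney beans only: max(347/63, 1893/475) = 5.508 servings → $2.48.
cheddar + kidney beans with both tight: 0.5095 servings and 3.955 servings → $2.37.
So the least-cost plan costs $2.37.

$2.37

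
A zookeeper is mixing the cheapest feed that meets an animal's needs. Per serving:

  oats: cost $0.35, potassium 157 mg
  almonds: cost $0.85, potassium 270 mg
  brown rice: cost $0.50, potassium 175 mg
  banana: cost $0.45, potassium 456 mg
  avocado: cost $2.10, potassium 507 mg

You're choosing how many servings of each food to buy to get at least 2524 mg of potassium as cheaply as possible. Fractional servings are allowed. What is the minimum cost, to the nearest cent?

$2.49

Cost per mg of potassium: banana $0.0010, oats $0.0022, brown rice $0.0029, almonds $0.0031, avocado $0.0041.
With no serving limits, use only banana: 2524 mg / 456 mg = 5.535 servings × $0.45 = $2.49.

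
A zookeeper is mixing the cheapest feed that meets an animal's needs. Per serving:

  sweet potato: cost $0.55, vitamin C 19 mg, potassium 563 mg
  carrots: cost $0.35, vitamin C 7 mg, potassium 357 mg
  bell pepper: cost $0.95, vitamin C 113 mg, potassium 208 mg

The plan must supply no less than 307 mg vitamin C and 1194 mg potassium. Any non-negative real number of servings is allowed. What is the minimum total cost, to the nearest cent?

This is a tiny linear program; its minimum lies at a vertex of the feasible set. List the vertices and price them.
sweet potato only: max(307/19, 1194/563) = 16.16 servings → $8.89.
carrots only: max(307/7, 1194/357) = 43.86 servings → $15.35.
bell pepper only: max(307/113, 1194/208) = 5.74 servings → $5.45.
sweet potato + carrots: the both-tight solution has a negative serving — not a feasible corner.
sweet potato + bell pepper with both tight: 1.191 servings and 2.517 servings → $3.05.
carrots + bell pepper with both tight: 1.828 servings and 2.604 servings → $3.11.
So the least-cost plan costs $3.05.

$3.05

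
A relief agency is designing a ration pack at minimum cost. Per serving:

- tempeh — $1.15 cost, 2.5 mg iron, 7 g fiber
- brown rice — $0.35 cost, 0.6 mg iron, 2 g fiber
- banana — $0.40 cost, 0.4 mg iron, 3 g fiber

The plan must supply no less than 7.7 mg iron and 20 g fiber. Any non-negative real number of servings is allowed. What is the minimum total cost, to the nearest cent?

$3.54

With two linear requirements the optimum uses one or two foods; enumerate the corners.
tempeh only: max(7.7/2.5, 20/7) = 3.08 servings → $3.54.
brown rice only: max(7.7/0.6, 20/2) = 12.83 servings → $4.49.
banana only: max(7.7/0.4, 20/3) = 19.25 servings → $7.70.
tempeh + brown rice with both targets exact would need a negative amount; discard.
tempeh + banana: intersection lies outside the first quadrant.
brown rice + banana: the both-tight solution has a negative serving — not a feasible corner.
The minimum over all feasible corners is $3.54.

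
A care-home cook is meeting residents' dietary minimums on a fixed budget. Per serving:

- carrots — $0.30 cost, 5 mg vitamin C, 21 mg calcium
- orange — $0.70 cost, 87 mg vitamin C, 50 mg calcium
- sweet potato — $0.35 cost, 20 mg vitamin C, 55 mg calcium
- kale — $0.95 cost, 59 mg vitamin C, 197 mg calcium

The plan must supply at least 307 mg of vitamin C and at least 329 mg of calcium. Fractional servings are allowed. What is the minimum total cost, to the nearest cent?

The cheapest plan sits at a corner of the feasible region — with two constraints it uses at most two foods.
carrots only: max(307/5, 329/21) = 61.4 servings → $18.42.
orange only: max(307/87, 329/50) = 6.58 servings → $4.61.
sweet potato only: max(307/20, 329/55) = 15.35 servings → $5.37.
kale only: max(307/59, 329/197) = 5.203 servings → $4.94.
carrots + orange with both tight: 8.417 servings and 3.045 servings → $4.66.
carrots + sweet potato: the both-tight solution has a negative serving — not a feasible corner.
carrots + kale with both targets exact would need a negative amount; discard.
orange + sweet potato with both tight: 2.723 servings and 3.507 servings → $3.13.
orange + kale with both tight: 2.894 servings and 0.9354 servings → $2.91.
sweet potato + kale with both targets exact would need a negative amount; discard.
Cheapest feasible corner: $2.91.

$2.91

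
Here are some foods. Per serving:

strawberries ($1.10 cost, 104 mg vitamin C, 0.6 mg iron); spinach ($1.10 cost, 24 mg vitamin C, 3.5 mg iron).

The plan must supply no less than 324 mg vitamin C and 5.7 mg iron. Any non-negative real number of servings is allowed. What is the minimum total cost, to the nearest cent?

An LP optimum is at a vertex; with two nutrient constraints at most two foods are used. Check each candidate.
strawberries only: max(324/104, 5.7/0.6) = 9.5 servings → $10.45.
spinach only: max(324/24, 5.7/3.5) = 13.5 servings → $14.85.
strawberries + spinach with both tight: 2.852 servings and 1.14 servings → $4.39.
The minimum over all feasible corners is $4.39.

$4.39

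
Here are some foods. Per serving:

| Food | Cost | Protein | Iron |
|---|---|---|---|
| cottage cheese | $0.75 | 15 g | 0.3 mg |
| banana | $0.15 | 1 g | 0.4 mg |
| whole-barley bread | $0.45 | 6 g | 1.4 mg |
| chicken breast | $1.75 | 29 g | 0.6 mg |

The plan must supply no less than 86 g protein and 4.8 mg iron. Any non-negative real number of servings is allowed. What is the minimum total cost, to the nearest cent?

Compare the cost at each extreme point of the feasible region.
cottage cheese only: max(86/15, 4.8/0.3) = 16 servings → $12.00.
banana only: max(86/1, 4.8/0.4) = 86 servings → $12.90.
whole-barley bread only: max(86/6, 4.8/1.4) = 14.33 servings → $6.45.
chicken breast only: max(86/29, 4.8/0.6) = 8 servings → $14.00.
cottage cheese + banana with both tight: 5.193 servings and 8.105 servings → $5.11.
cottage cheese + whole-barley bread with both tight: 4.771 servings and 2.406 servings → $4.66.
cottage cheese + chicken breast: intersection lies outside the first quadrant.
banana + whole-barley bread: the both-tight solution has a negative serving — not a feasible corner.
banana + chicken breast with both tight: 7.964 servings and 2.691 servings → $5.90.
whole-barley bread + chicken breast with both tight: 2.368 servings and 2.476 servings → $5.40.
The minimum over all feasible corners is $4.66.

$4.66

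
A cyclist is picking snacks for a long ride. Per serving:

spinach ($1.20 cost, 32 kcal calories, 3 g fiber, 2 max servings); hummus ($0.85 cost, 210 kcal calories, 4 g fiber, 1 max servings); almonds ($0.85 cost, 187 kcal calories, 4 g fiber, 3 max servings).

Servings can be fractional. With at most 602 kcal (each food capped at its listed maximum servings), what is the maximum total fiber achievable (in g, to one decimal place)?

Fiber per kcal: spinach 0.09375, almonds 0.02139, hummus 0.01905.
Take 2 servings of spinach: uses 64 kcal, +6.0 g fiber (running total 6.0 g).
Take 2.877 servings of almonds: uses 538 kcal, +11.5 g fiber (running total 17.5 g).
Greedy by best ratio exhausts the calories allowance optimally: 17.5 g.

17.5 g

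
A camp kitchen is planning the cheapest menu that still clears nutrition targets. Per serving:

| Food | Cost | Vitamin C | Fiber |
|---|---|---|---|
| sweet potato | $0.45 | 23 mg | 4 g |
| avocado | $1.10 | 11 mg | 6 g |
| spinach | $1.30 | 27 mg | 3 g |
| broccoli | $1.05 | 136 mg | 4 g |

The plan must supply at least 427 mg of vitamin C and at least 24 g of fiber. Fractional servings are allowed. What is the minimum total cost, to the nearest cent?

sweet potato only: max(427/23, 24/4) = 18.57 servings → $8.35.
avocado only: max(427/11, 24/6) = 38.82 servings → $42.70.
spinach only: max(427/27, 24/3) = 15.81 servings → $20.56.
broccoli only: max(427/136, 24/4) = 6 servings → $6.30.
sweet potato + avocado: the both-tight solution has a negative serving — not a feasible corner.
sweet potato + spinach: intersection lies outside the first quadrant.
sweet potato + broccoli with both tight: 3.442 servings and 2.558 servings → $4.23.
avocado + spinach with both targets exact would need a negative amount; discard.
avocado + broccoli with both tight: 2.016 servings and 2.977 servings → $5.34.
spinach + broccoli with both tight: 5.187 servings and 2.11 servings → $8.96.
Cheapest feasible corner: $4.23.

$4.23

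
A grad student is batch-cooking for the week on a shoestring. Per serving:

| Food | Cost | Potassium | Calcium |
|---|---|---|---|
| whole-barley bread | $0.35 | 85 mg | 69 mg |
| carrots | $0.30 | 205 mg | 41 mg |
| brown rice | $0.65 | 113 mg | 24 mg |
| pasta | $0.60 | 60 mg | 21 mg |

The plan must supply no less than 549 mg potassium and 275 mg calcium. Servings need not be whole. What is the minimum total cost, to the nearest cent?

This is a tiny linear program; its minimum lies at a vertex of the feasible set. List the vertices and price them.
whole-barley bread only: max(549/85, 275/69) = 6.459 servings → $2.26.
carrots only: max(549/205, 275/41) = 6.707 servings → $2.01.
brown rice only: max(549/113, 275/24) = 11.46 servings → $7.45.
pasta only: max(549/60, 275/21) = 13.1 servings → $7.86.
whole-barley bread + carrots with both tight: 3.177 servings and 1.361 servings → $1.52.
whole-barley bread + brown rice with both tight: 3.109 servings and 2.52 servings → $2.73.
whole-barley bread + pasta with both tight: 2.111 servings and 6.16 servings → $4.43.
carrots + brown rice: intersection lies outside the first quadrant.
carrots + pasta with both targets exact would need a negative amount; discard.
brown rice + pasta: the both-tight solution has a negative serving — not a feasible corner.
So the least-cost plan costs $1.52.

$1.52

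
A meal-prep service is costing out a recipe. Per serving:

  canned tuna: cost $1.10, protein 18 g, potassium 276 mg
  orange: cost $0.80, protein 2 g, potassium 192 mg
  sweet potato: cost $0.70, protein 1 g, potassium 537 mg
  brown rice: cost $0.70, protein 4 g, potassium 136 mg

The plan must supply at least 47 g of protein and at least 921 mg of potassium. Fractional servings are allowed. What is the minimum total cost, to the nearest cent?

$3.12

At the optimum either one food covers both requirements or two foods hit both targets exactly; no other combination can be cheaper.
canned tuna only: max(47/18, 921/276) = 3.337 servings → $3.67.
orange only: max(47/2, 921/192) = 23.5 servings → $18.80.
sweet potato only: max(47/1, 921/537) = 47 servings → $32.90.
brown rice only: max(47/4, 921/136) = 11.75 servings → $8.22.
canned tuna + orange with both tight: 2.473 servings and 1.242 servings → $3.71.
canned tuna + sweet potato with both tight: 2.59 servings and 0.384 servings → $3.12.
canned tuna + brown rice with both tight: 2.015 servings and 2.683 servings → $4.09.
orange + sweet potato with both targets exact would need a negative amount; discard.
orange + brown rice: intersection lies outside the first quadrant.
sweet potato + brown rice: the both-tight solution has a negative serving — not a feasible corner.
Cheapest feasible corner: $3.12.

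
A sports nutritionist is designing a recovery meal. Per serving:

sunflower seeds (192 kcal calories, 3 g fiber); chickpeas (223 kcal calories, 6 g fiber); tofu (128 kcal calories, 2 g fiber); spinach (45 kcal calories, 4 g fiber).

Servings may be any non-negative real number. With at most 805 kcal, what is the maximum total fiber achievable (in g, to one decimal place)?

Fiber per kcal: spinach 0.08889, chickpeas 0.02691, sunflower seeds 0.01562, tofu 0.01562.
With no serving limits, spend the whole calories allowance on spinach: 805 kcal / 45 kcal × 4 g = 71.6 g.

71.6 g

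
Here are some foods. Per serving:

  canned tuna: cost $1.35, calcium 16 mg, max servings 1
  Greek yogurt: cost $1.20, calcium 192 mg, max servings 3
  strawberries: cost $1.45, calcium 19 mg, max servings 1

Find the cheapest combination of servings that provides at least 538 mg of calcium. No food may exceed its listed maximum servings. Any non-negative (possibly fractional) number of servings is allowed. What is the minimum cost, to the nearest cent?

Cost per mg of calcium: Greek yogurt $0.0063, strawberries $0.0763, canned tuna $0.0844.
Take 2.802 servings of Greek yogurt: +538.0 mg calcium for $3.36 (total $3.36, still need 0.0 mg).
Greedy by cheapest-per-mg is optimal for a single linear constraint, so the minimum cost is $3.36.

$3.36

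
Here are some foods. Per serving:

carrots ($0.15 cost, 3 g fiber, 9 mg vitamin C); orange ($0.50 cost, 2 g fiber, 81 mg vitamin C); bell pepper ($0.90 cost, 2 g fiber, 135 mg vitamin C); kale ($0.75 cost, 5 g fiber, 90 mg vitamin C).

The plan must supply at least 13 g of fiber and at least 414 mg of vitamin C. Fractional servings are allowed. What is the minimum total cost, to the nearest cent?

$2.65

An LP optimum is at a vertex; with two nutrient constraints at most two foods are used. Check each candidate.
carrots only: max(13/3, 414/9) = 46 servings → $6.90.
orange only: max(13/2, 414/81) = 6.5 servings → $3.25.
bell pepper only: max(13/2, 414/135) = 6.5 servings → $5.85.
kale only: max(13/5, 414/90) = 4.6 servings → $3.45.
carrots + orange with both tight: 1 serving and 5 servings → $2.65.
carrots + bell pepper with both tight: 2.395 servings and 2.907 servings → $2.98.
carrots + kale with both targets exact would need a negative amount; discard.
orange + bell pepper: intersection lies outside the first quadrant.
orange + kale with both tight: 4 servings and 1 serving → $2.75.
bell pepper + kale with both tight: 1.818 servings and 1.873 servings → $3.04.
So the least-cost plan costs $2.65.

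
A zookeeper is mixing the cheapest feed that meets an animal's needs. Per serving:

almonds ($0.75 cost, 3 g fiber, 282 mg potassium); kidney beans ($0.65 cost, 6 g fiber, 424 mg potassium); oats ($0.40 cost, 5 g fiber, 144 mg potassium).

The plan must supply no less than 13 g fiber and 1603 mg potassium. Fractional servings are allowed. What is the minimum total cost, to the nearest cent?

$2.46

almonds only: max(13/3, 1603/282) = 5.684 servings → $4.26.
kidney beans only: max(13/6, 1603/424) = 3.781 servings → $2.46.
oats only: max(13/5, 1603/144) = 11.13 servings → $4.45.
almonds + kidney beans: intersection lies outside the first quadrant.
almonds + oats with both targets exact would need a negative amount; discard.
kidney beans + oats: intersection lies outside the first quadrant.
So the least-cost plan costs $2.46.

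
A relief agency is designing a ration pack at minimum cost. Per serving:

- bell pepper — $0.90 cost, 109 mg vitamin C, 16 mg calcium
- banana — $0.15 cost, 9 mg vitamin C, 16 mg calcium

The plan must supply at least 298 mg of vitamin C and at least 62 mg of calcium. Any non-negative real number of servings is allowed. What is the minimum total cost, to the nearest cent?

This is a tiny linear program; its minimum lies at a vertex of the feasible set. List the vertices and price them.
bell pepper only: max(298/109, 62/16) = 3.875 servings → $3.49.
banana only: max(298/9, 62/16) = 33.11 servings → $4.97.
bell pepper + banana with both tight: 2.631 servings and 1.244 servings → $2.55.
The minimum over all feasible corners is $2.55.

$2.55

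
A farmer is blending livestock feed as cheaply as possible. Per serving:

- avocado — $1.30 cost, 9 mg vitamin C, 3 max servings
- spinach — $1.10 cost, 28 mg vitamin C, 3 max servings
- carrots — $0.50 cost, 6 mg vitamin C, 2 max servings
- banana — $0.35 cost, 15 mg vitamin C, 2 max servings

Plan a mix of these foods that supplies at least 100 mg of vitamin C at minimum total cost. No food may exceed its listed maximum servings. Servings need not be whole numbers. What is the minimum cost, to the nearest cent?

$3.45

Cost per mg of vitamin C: banana $0.0233, spinach $0.0393, carrots $0.0833, avocado $0.1444.
Take 2 servings of banana: +30.0 mg vitamin C for $0.70 (total $0.70, still need 70.0 mg).
Take 2.5 servings of spinach: +70.0 mg vitamin C for $2.75 (total $3.45, still need 0.0 mg).
Greedy by cheapest-per-mg is optimal for a single linear constraint, so the minimum cost is $3.45.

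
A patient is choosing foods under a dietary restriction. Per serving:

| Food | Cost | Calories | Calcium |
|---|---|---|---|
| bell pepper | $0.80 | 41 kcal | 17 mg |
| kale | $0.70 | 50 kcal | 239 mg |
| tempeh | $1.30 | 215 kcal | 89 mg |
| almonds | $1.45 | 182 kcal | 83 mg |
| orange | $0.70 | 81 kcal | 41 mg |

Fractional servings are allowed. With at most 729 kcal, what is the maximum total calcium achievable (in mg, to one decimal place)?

Calcium per kcal: kale 4.78, orange 0.5062, almonds 0.456, bell pepper 0.4146, tempeh 0.414.
With no serving limits, spend the whole calories allowance on kale: 729 kcal / 50 kcal × 239 mg = 3484.6 mg.

3484.6 mg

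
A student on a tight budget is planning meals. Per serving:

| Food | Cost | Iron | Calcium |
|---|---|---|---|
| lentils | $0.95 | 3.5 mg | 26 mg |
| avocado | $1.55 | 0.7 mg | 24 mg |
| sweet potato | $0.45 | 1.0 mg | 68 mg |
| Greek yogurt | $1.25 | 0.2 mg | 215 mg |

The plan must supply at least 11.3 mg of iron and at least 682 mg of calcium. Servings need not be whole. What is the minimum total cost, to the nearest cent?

Check every corner: each single food scaled to meet both minima, and each pair solved so both constraints bind.
lentils only: max(11.3/3.5, 682/26) = 26.23 servings → $24.92.
avocado only: max(11.3/0.7, 682/24) = 28.42 servings → $44.05.
sweet potato only: max(11.3/1.0, 682/68) = 11.3 servings → $5.08.
Greek yogurt only: max(11.3/0.2, 682/215) = 56.5 servings → $70.62.
lentils + avocado with both targets exact would need a negative amount; discard.
lentils + sweet potato with both tight: 0.4075 servings and 9.874 servings → $4.83.
lentils + Greek yogurt with both tight: 3.069 servings and 2.801 servings → $6.42.
avocado + sweet potato with both tight: 3.661 servings and 8.737 servings → $9.61.
avocado + Greek yogurt with both tight: 15.74 servings and 1.415 servings → $26.16.
sweet potato + Greek yogurt: the both-tight solution has a negative serving — not a feasible corner.
Cheapest feasible corner: $4.83.

$4.83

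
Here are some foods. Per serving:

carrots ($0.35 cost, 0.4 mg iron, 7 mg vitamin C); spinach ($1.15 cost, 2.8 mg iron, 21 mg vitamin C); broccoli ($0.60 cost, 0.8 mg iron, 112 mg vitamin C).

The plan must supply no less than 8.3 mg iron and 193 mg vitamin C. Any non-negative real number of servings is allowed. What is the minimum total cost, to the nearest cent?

Check every corner: each single food scaled to meet both minima, and each pair solved so both constraints bind.
carrots only: max(8.3/0.4, 193/7) = 27.57 servings → $9.65.
spinach only: max(8.3/2.8, 193/21) = 9.19 servings → $10.57.
broccoli only: max(8.3/0.8, 193/112) = 10.38 servings → $6.22.
carrots + spinach with both targets exact would need a negative amount; discard.
carrots + broccoli with both tight: 19.78 servings and 0.4872 servings → $7.21.
spinach + broccoli with both tight: 2.612 servings and 1.233 servings → $3.74.
The minimum over all feasible corners is $3.74.

$3.74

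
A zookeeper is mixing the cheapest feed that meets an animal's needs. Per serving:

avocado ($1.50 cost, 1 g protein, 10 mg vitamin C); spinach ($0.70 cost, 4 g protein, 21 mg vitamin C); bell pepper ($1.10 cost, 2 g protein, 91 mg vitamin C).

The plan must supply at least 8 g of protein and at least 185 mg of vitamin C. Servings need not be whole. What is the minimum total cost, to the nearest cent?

This is a tiny linear program; its minimum lies at a vertex of the feasible set. List the vertices and price them.
avocado only: max(8/1, 185/10) = 18.5 servings → $27.75.
spinach only: max(8/4, 185/21) = 8.81 servings → $6.17.
bell pepper only: max(8/2, 185/91) = 4 servings → $4.40.
avocado + spinach with both targets exact would need a negative amount; discard.
avocado + bell pepper with both tight: 5.042 servings and 1.479 servings → $9.19.
spinach + bell pepper with both tight: 1.112 servings and 1.776 servings → $2.73.
The minimum over all feasible corners is $2.73.

$2.73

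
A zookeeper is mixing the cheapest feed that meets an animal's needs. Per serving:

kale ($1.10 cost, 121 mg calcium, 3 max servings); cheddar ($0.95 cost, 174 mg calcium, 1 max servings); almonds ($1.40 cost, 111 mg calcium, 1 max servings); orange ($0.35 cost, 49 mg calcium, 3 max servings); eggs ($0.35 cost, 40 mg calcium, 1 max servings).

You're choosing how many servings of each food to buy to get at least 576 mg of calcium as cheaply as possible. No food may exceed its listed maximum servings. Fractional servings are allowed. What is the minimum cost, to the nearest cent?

Cost per mg of calcium: cheddar $0.0055, orange $0.0071, eggs $0.0088, kale $0.0091, almonds $0.0126.
Take 1 serving of cheddar: +174.0 mg calcium for $0.95 (total $0.95, still need 402.0 mg).
Take 3 servings of orange: +147.0 mg calcium for $1.05 (total $2.00, still need 255.0 mg).
Take 1 serving of eggs: +40.0 mg calcium for $0.35 (total $2.35, still need 215.0 mg).
Take 1.777 servings of kale: +215.0 mg calcium for $1.95 (total $4.30, still need 0.0 mg).
Filling from the cheapest source first is optimal under one linear minimum: $4.30.

$4.30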